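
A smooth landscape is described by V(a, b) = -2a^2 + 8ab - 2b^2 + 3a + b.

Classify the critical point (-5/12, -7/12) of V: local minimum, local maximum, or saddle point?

saddle point

The Hessian of V is constant: H = [[-4, 8], [8, -4]].
det(H) = (-4)·(-4) − 8² = -48.
Since det(H) < 0, H is indefinite and the critical point is a saddle point.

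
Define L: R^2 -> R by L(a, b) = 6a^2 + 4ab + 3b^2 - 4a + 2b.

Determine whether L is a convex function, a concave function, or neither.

convex

L is quadratic, so its Hessian is the constant matrix H = [[12, 4], [4, 6]].
det(H) = 56, tr(H) = 18.
det(H) > 0 and tr(H) > 0, so H is positive definite everywhere: convex.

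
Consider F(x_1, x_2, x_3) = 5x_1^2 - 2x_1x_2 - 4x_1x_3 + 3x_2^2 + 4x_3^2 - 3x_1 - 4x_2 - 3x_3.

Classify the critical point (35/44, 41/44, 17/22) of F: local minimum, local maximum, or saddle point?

The Hessian is constant: H = [[10, -2, -4], [-2, 6, 0], [-4, 0, 8]].
Leading principal minors: Δ₁ = 10, Δ₂ = 56, Δ₃ = 352.
All leading minors are positive, so H is positive definite: a local minimum.

local minimum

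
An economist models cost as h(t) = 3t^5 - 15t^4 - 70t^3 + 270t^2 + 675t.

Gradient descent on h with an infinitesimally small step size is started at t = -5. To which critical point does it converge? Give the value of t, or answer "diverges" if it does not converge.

diverges

h'(t) = 15(t - 5)(t - 3)(t + 1)(t + 3), so h'(-5) = 9600.
Gradient descent moves in the -h' direction, i.e. t is decreasing.
There is no critical point below t=-5, and h' keeps the same sign, so the iterate runs off to −∞.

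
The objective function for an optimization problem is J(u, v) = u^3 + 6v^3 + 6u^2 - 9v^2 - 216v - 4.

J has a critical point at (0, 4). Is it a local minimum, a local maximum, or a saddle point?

The mixed partial ∂²J/∂u∂v is 0, so the Hessian at any point is diag(J_uu, J_vv) = diag(6(u + 2), 18(2v - 1)).
At (0, 4): H = diag(12, 126).
Both eigenvalues are positive, so H is positive definite: a local minimum.

local minimum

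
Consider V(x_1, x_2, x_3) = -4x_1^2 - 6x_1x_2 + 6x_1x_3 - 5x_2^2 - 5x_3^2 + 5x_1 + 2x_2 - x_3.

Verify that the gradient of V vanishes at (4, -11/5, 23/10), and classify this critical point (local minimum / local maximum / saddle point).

local maximum

∇V = (-8x_1 - 6x_2 + 6x_3 + 5, -6x_1 - 10x_2 + 2, 6x_1 - 10x_3 - 1); substituting (4, -11/5, 23/10) gives ∇V = (0, 0, 0), so (4, -11/5, 23/10) is indeed a critical point.
The Hessian is constant: H = [[-8, -6, 6], [-6, -10, 0], [6, 0, -10]].
Leading principal minors: Δ₁ = -8, Δ₂ = 44, Δ₃ = -80.
The minors alternate sign starting negative (−, +, −), so H is negative definite: a local maximum.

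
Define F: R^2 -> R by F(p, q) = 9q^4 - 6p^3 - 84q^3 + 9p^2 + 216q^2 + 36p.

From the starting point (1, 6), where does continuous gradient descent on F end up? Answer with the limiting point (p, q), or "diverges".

(-1, 4)

F is separable, so gradient descent decouples: p follows -∂F/∂p, q follows -∂F/∂q.
∂F/∂p = -18(p - 2)(p + 1); at p=1 this is 36, so p decreases.
∂F/∂q = 36q(q - 4)(q - 3); at q=6 this is 1296, so q decreases.
p converges to its nearest critical value -1 (a local min of the p-part); q converges to 4. The iterate converges to (-1, 4).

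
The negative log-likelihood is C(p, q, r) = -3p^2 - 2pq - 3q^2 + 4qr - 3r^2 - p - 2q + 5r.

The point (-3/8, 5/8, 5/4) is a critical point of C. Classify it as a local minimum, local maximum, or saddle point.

local maximum

The Hessian is constant: H = [[-6, -2, 0], [-2, -6, 4], [0, 4, -6]].
Leading principal minors: Δ₁ = -6, Δ₂ = 32, Δ₃ = -96.
The minors alternate sign starting negative (−, +, −), so H is negative definite: a local maximum.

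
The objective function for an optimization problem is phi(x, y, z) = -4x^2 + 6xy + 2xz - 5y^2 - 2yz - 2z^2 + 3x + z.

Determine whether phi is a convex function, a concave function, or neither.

concave

phi is quadratic, so its Hessian is the constant matrix H = [[-8, 6, 2], [6, -10, -2], [2, -2, -4]].
Leading principal minors: -8, 44, -152.
Signs alternate −, +, − ⇒ H ≺ 0 ⇒ concave.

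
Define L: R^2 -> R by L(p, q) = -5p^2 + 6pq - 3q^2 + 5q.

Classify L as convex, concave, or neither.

L is quadratic, so its Hessian is the constant matrix H = [[-10, 6], [6, -6]].
det(H) = 24, tr(H) = -16.
det(H) > 0 and tr(H) < 0, so H is negative definite everywhere: concave.

concave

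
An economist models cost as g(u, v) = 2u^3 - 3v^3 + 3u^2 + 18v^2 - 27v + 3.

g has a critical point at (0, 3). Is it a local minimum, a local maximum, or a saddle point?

saddle point

The mixed partial ∂²g/∂u∂v is 0, so the Hessian at any point is diag(g_uu, g_vv) = diag(6(2u + 1), 18(-v + 2)).
At (0, 3): H = diag(6, -18).
The eigenvalues have opposite signs, so H is indefinite: a saddle point.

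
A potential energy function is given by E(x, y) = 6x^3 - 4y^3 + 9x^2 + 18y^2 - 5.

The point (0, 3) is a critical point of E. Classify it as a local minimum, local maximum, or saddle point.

saddle point

The mixed partial ∂²E/∂x∂y is 0, so the Hessian at any point is diag(E_xx, E_yy) = diag(18(2x + 1), 12(-2y + 3)).
At (0, 3): H = diag(18, -36).
The eigenvalues have opposite signs, so H is indefinite: a saddle point.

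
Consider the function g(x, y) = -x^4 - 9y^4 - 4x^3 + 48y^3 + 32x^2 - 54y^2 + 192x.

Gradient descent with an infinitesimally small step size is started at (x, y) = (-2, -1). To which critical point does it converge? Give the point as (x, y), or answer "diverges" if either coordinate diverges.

g is separable, so gradient descent decouples: x follows -∂g/∂x, y follows -∂g/∂y.
∂g/∂x = -4(x - 4)(x + 3)(x + 4); at x=-2 this is 48, so x decreases.
∂g/∂y = -36y(y - 3)(y - 1); at y=-1 this is 288, so y decreases.
The y-coordinate has no critical point in that direction and runs off to infinity.

diverges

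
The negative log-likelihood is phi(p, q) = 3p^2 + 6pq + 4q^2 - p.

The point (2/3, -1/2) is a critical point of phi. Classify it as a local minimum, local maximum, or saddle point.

The Hessian of phi is constant: H = [[6, 6], [6, 8]].
det(H) = 6·8 − 6² = 12.
det(H) > 0 and tr(H) = 14 > 0, so H is positive definite and the point is a local minimum.

local minimum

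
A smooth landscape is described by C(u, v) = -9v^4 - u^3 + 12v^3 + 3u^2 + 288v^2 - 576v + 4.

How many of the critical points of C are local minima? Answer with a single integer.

C separates as a function of u plus a function of v, so ∇C=0 decouples.
∂C/∂u = -3u(u - 2) = 0 at u ∈ {0, 2}; ∂C/∂v = -36(v - 4)(v - 1)(v + 4) = 0 at v ∈ {-4, 1, 4}.
The Hessian is diagonal: diag(C_uu, C_vv). Second derivatives: C_uu(0)=6, C_uu(2)=-6; C_vv(-4)=-1440, C_vv(1)=540, C_vv(4)=-864.
Local minima occur where both diagonal entries positive: (0, 1). Count: 1.

1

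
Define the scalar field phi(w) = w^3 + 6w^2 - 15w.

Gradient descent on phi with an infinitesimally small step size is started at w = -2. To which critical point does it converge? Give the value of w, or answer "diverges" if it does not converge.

1

phi'(w) = 3(w - 1)(w + 5), so phi'(-2) = -27.
Gradient descent moves in the -phi' direction, i.e. w is increasing.
The nearest critical point in that direction is w = 1, where phi'' = 18 > 0 (a local minimum). The iterate converges there.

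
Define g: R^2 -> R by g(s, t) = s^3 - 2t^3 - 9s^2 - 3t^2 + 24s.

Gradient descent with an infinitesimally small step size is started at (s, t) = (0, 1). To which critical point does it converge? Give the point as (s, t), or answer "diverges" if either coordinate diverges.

g is separable, so gradient descent decouples: s follows -∂g/∂s, t follows -∂g/∂t.
∂g/∂s = 3(s - 4)(s - 2); at s=0 this is 24, so s decreases.
∂g/∂t = -6t(t + 1); at t=1 this is -12, so t increases.
The s-coordinate has no critical point in that direction and runs off to infinity.

diverges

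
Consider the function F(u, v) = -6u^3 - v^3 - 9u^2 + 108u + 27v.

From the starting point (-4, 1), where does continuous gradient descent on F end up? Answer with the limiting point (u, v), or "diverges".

F is separable, so gradient descent decouples: u follows -∂F/∂u, v follows -∂F/∂v.
∂F/∂u = -18(u - 2)(u + 3); at u=-4 this is -108, so u increases.
∂F/∂v = -3(v - 3)(v + 3); at v=1 this is 24, so v decreases.
u converges to its nearest critical value -3 (a local min of the u-part); v converges to -3. The iterate converges to (-3, -3).

(-3, -3)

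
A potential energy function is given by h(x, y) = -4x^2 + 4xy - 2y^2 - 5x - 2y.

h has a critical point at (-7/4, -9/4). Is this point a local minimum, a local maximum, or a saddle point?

The Hessian of h is constant: H = [[-8, 4], [4, -4]].
det(H) = (-8)·(-4) − 4² = 16.
det(H) > 0 and tr(H) = -12 < 0, so H is negative definite and the point is a local maximum.

local maximum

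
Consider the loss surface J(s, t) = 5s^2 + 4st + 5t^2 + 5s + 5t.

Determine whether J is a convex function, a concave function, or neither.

J is quadratic, so its Hessian is the constant matrix H = [[10, 4], [4, 10]].
det(H) = 84, tr(H) = 20.
det(H) > 0 and tr(H) > 0, so H is positive definite everywhere: convex.

convex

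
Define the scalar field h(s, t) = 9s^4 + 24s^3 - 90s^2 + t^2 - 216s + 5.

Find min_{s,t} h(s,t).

h(s,t) separates as P(s) + Q(t) + 5, so its minimum is min P + min Q + 5.
P'(s) = 36(s - 2)(s + 1)(s + 3) vanishes at s ∈ {-3, -1, 2}; Q'(t) = 2t vanishes at t ∈ {0}.
Local minima of P (where P''>0): P(-3)=-81, P(2)=-456. Local minima of Q: Q(0)=0.
So the global minimum of h is P(2) + Q(0) + 5 = -456 + 0 + 5 = -451, attained at (2, 0).

-451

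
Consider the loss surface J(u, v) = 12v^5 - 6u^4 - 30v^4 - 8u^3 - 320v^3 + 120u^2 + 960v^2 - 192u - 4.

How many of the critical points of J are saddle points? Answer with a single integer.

6

J separates as a function of u plus a function of v, so ∇J=0 decouples.
∂J/∂u = -24(u - 2)(u - 1)(u + 4) = 0 at u ∈ {-4, 1, 2}; ∂J/∂v = 60v(v - 4)(v - 2)(v + 4) = 0 at v ∈ {-4, 0, 2, 4}.
The Hessian is diagonal: diag(J_uu, J_vv). Second derivatives: J_uu(-4)=-720, J_uu(1)=120, J_uu(2)=-144; J_vv(-4)=-11520, J_vv(0)=1920, J_vv(2)=-1440, J_vv(4)=3840.
Saddle points occur where the two diagonal entries have opposite signs: (-4, 0), (-4, 4), (1, -4), (1, 2), (2, 0), (2, 4). Count: 6.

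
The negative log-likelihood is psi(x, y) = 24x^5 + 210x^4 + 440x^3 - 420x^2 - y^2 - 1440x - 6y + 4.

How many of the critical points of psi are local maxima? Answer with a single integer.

psi separates as a function of x plus a function of y, so ∇psi=0 decouples.
∂psi/∂x = 120(x - 1)(x + 1)(x + 3)(x + 4) = 0 at x ∈ {-4, -3, -1, 1}; ∂psi/∂y = -2(y + 3) = 0 at y ∈ {-3}.
The Hessian is diagonal: diag(psi_xx, psi_yy). Second derivatives: psi_xx(-4)=-1800, psi_xx(-3)=960, psi_xx(-1)=-1440, psi_xx(1)=4800; psi_yy(-3)=-2.
Local maxima occur where both diagonal entries negative: (-4, -3), (-1, -3). Count: 2.

2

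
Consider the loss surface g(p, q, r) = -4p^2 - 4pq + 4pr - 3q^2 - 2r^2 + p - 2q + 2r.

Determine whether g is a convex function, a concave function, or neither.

g is quadratic, so its Hessian is the constant matrix H = [[-8, -4, 4], [-4, -6, 0], [4, 0, -4]].
Leading principal minors: -8, 32, -32.
Signs alternate −, +, − ⇒ H ≺ 0 ⇒ concave.

concave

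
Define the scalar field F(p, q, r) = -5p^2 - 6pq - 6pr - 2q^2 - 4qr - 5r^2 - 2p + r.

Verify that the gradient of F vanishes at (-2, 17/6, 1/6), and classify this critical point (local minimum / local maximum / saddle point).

∇F = (-10p - 6q - 6r - 2, -6p - 4q - 4r, -6p - 4q - 10r + 1); substituting (-2, 17/6, 1/6) gives ∇F = (0, 0, 0), so (-2, 17/6, 1/6) is indeed a critical point.
The Hessian is constant: H = [[-10, -6, -6], [-6, -4, -4], [-6, -4, -10]].
Leading principal minors: Δ₁ = -10, Δ₂ = 4, Δ₃ = -24.
The minors alternate sign starting negative (−, +, −), so H is negative definite: a local maximum.

local maximum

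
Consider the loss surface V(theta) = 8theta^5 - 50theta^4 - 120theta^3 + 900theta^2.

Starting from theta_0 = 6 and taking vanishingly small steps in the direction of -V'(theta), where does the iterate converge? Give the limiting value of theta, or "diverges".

V'(theta) = 40theta(theta - 5)(theta - 3)(theta + 3), so V'(6) = 6480.
Gradient descent moves in the -V' direction, i.e. theta is decreasing.
The nearest critical point in that direction is theta = 5, where V'' = 3200 > 0 (a local minimum). The iterate converges there.

5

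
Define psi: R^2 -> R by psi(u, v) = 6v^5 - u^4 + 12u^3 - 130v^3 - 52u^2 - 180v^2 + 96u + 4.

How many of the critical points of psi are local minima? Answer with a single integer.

2

psi separates as a function of u plus a function of v, so ∇psi=0 decouples.
∂psi/∂u = -4(u - 4)(u - 3)(u - 2) = 0 at u ∈ {2, 3, 4}; ∂psi/∂v = 30v(v - 4)(v + 1)(v + 3) = 0 at v ∈ {-3, -1, 0, 4}.
The Hessian is diagonal: diag(psi_uu, psi_vv). Second derivatives: psi_uu(2)=-8, psi_uu(3)=4, psi_uu(4)=-8; psi_vv(-3)=-1260, psi_vv(-1)=300, psi_vv(0)=-360, psi_vv(4)=4200.
Local minima occur where both diagonal entries positive: (3, -1), (3, 4). Count: 2.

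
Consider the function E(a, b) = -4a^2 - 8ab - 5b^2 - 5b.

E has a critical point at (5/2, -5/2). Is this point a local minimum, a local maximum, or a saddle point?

local maximum

The Hessian of E is constant: H = [[-8, -8], [-8, -10]].
det(H) = (-8)·(-10) − (-8)² = 16.
det(H) > 0 and tr(H) = -18 < 0, so H is negative definite and the point is a local maximum.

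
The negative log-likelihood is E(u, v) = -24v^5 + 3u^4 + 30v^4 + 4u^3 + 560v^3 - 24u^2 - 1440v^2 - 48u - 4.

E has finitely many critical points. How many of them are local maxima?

2

E separates as a function of u plus a function of v, so ∇E=0 decouples.
∂E/∂u = 12(u - 2)(u + 1)(u + 2) = 0 at u ∈ {-2, -1, 2}; ∂E/∂v = -120v(v - 3)(v - 2)(v + 4) = 0 at v ∈ {-4, 0, 2, 3}.
The Hessian is diagonal: diag(E_uu, E_vv). Second derivatives: E_uu(-2)=48, E_uu(-1)=-36, E_uu(2)=144; E_vv(-4)=20160, E_vv(0)=-2880, E_vv(2)=1440, E_vv(3)=-2520.
Local maxima occur where both diagonal entries negative: (-1, 0), (-1, 3). Count: 2.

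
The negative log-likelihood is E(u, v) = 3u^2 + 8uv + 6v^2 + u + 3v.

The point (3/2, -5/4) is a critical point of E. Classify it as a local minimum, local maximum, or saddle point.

The Hessian of E is constant: H = [[6, 8], [8, 12]].
det(H) = 6·12 − 8² = 8.
det(H) > 0 and tr(H) = 18 > 0, so H is positive definite and the point is a local minimum.

local minimum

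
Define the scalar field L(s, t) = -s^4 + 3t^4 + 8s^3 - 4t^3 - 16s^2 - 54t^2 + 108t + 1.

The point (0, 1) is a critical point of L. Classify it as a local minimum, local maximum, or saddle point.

local maximum

The mixed partial ∂²L/∂s∂t is 0, so the Hessian at any point is diag(L_ss, L_tt) = diag(4(-3s^2 + 12s - 8), 12(3t^2 - 2t - 9)).
At (0, 1): H = diag(-32, -96).
Both eigenvalues are negative, so H is negative definite: a local maximum.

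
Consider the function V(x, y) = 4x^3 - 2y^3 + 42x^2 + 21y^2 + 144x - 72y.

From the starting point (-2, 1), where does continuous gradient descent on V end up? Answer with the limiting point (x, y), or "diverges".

V is separable, so gradient descent decouples: x follows -∂V/∂x, y follows -∂V/∂y.
∂V/∂x = 12(x + 3)(x + 4); at x=-2 this is 24, so x decreases.
∂V/∂y = -6(y - 4)(y - 3); at y=1 this is -36, so y increases.
x converges to its nearest critical value -3 (a local min of the x-part); y converges to 3. The iterate converges to (-3, 3).

(-3, 3)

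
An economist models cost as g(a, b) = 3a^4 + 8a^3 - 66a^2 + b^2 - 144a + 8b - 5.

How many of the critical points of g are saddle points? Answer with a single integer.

g separates as a function of a plus a function of b, so ∇g=0 decouples.
∂g/∂a = 12(a - 3)(a + 1)(a + 4) = 0 at a ∈ {-4, -1, 3}; ∂g/∂b = 2(b + 4) = 0 at b ∈ {-4}.
The Hessian is diagonal: diag(g_aa, g_bb). Second derivatives: g_aa(-4)=252, g_aa(-1)=-144, g_aa(3)=336; g_bb(-4)=2.
Saddle points occur where the two diagonal entries have opposite signs: (-1, -4). Count: 1.

1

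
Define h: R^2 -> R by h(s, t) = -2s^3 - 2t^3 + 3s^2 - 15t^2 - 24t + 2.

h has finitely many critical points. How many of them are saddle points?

2

h separates as a function of s plus a function of t, so ∇h=0 decouples.
∂h/∂s = -6s(s - 1) = 0 at s ∈ {0, 1}; ∂h/∂t = -6(t + 1)(t + 4) = 0 at t ∈ {-4, -1}.
The Hessian is diagonal: diag(h_ss, h_tt). Second derivatives: h_ss(0)=6, h_ss(1)=-6; h_tt(-4)=18, h_tt(-1)=-18.
Saddle points occur where the two diagonal entries have opposite signs: (0, -1), (1, -4). Count: 2.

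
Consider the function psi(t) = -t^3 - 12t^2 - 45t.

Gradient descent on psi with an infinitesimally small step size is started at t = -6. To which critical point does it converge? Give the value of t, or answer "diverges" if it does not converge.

-5

psi'(t) = -3(t + 3)(t + 5), so psi'(-6) = -9.
Gradient descent moves in the -psi' direction, i.e. t is increasing.
The nearest critical point in that direction is t = -5, where psi'' = 6 > 0 (a local minimum). The iterate converges there.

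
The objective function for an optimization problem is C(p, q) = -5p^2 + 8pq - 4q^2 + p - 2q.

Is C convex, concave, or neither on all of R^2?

concave

C is quadratic, so its Hessian is the constant matrix H = [[-10, 8], [8, -8]].
det(H) = 16, tr(H) = -18.
det(H) > 0 and tr(H) < 0, so H is negative definite everywhere: concave.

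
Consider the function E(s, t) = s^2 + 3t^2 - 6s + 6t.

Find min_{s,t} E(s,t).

E(s,t) separates as P(s) + Q(t), so its minimum is min P + min Q.
P'(s) = 2s - 6 vanishes at s ∈ {3}; Q'(t) = 6(t + 1) vanishes at t ∈ {-1}.
Local minima of P (where P''>0): P(3)=-9. Local minima of Q: Q(-1)=-3.
So the global minimum of E is P(3) + Q(-1) = -9 − 3 = -12, attained at (3, -1).

-12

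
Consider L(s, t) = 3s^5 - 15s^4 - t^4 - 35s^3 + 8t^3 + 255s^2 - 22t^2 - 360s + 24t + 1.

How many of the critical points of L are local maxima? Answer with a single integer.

L separates as a function of s plus a function of t, so ∇L=0 decouples.
∂L/∂s = 15(s - 4)(s - 2)(s - 1)(s + 3) = 0 at s ∈ {-3, 1, 2, 4}; ∂L/∂t = -4(t - 3)(t - 2)(t - 1) = 0 at t ∈ {1, 2, 3}.
The Hessian is diagonal: diag(L_ss, L_tt). Second derivatives: L_ss(-3)=-2100, L_ss(1)=180, L_ss(2)=-150, L_ss(4)=630; L_tt(1)=-8, L_tt(2)=4, L_tt(3)=-8.
Local maxima occur where both diagonal entries negative: (-3, 1), (-3, 3), (2, 1), (2, 3). Count: 4.

4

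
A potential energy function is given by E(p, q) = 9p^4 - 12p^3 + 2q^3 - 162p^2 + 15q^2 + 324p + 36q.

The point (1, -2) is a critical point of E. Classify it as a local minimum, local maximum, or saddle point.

saddle point

The mixed partial ∂²E/∂p∂q is 0, so the Hessian at any point is diag(E_pp, E_qq) = diag(36(3p^2 - 2p - 9), 6(2q + 5)).
At (1, -2): H = diag(-288, 6).
The eigenvalues have opposite signs, so H is indefinite: a saddle point.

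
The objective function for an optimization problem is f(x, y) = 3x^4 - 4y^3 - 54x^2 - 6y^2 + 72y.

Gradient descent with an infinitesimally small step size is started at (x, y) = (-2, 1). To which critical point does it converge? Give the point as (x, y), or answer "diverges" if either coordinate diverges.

f is separable, so gradient descent decouples: x follows -∂f/∂x, y follows -∂f/∂y.
∂f/∂x = 12x(x - 3)(x + 3); at x=-2 this is 120, so x decreases.
∂f/∂y = -12(y - 2)(y + 3); at y=1 this is 48, so y decreases.
x converges to its nearest critical value -3 (a local min of the x-part); y converges to -3. The iterate converges to (-3, -3).

(-3, -3)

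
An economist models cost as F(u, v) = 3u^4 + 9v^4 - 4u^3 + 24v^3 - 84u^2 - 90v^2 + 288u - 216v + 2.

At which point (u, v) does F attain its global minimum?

(-4, 2)

F(u,v) separates as P(u) + Q(v) + 2, so its minimum is min P + min Q + 2.
P'(u) = 12(u - 3)(u - 2)(u + 4) vanishes at u ∈ {-4, 2, 3}; Q'(v) = 36(v - 2)(v + 1)(v + 3) vanishes at v ∈ {-3, -1, 2}.
Local minima of P (where P''>0): P(-4)=-1472, P(3)=243. Local minima of Q: Q(-3)=-81, Q(2)=-456.
So the global minimum of F is P(-4) + Q(2) + 2 = -1472 − 456 + 2 = -1926, attained at (-4, 2).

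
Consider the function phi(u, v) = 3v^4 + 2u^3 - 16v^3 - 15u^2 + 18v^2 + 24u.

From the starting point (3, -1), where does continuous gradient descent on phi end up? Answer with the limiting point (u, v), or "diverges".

(4, 0)

phi is separable, so gradient descent decouples: u follows -∂phi/∂u, v follows -∂phi/∂v.
∂phi/∂u = 6(u - 4)(u - 1); at u=3 this is -12, so u increases.
∂phi/∂v = 12v(v - 3)(v - 1); at v=-1 this is -96, so v increases.
u converges to its nearest critical value 4 (a local min of the u-part); v converges to 0. The iterate converges to (4, 0).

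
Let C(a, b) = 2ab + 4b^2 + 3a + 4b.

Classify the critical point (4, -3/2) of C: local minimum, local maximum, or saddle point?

The Hessian of C is constant: H = [[0, 2], [2, 8]].
det(H) = 0·8 − 2² = -4.
Since det(H) < 0, H is indefinite and the critical point is a saddle point.

saddle point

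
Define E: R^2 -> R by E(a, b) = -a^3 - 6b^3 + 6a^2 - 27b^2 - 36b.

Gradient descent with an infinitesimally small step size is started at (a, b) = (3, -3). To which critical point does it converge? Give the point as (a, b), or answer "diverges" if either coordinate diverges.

E is separable, so gradient descent decouples: a follows -∂E/∂a, b follows -∂E/∂b.
∂E/∂a = -3a(a - 4); at a=3 this is 9, so a decreases.
∂E/∂b = -18(b + 1)(b + 2); at b=-3 this is -36, so b increases.
a converges to its nearest critical value 0 (a local min of the a-part); b converges to -2. The iterate converges to (0, -2).

(0, -2)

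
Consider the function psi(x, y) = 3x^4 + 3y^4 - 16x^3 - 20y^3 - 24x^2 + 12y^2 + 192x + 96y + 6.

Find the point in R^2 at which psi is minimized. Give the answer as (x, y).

(-2, -1)

psi(x,y) separates as P(x) + Q(y) + 6, so its minimum is min P + min Q + 6.
P'(x) = 12(x - 4)(x - 2)(x + 2) vanishes at x ∈ {-2, 2, 4}; Q'(y) = 12(y - 4)(y - 2)(y + 1) vanishes at y ∈ {-1, 2, 4}.
Local minima of P (where P''>0): P(-2)=-304, P(4)=128. Local minima of Q: Q(-1)=-61, Q(4)=64.
So the global minimum of psi is P(-2) + Q(-1) + 6 = -304 − 61 + 6 = -359, attained at (-2, -1).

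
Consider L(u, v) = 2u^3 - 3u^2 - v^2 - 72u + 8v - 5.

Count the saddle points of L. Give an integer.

L separates as a function of u plus a function of v, so ∇L=0 decouples.
∂L/∂u = 6(u - 4)(u + 3) = 0 at u ∈ {-3, 4}; ∂L/∂v = -2(v - 4) = 0 at v ∈ {4}.
The Hessian is diagonal: diag(L_uu, L_vv). Second derivatives: L_uu(-3)=-42, L_uu(4)=42; L_vv(4)=-2.
Saddle points occur where the two diagonal entries have opposite signs: (4, 4). Count: 1.

1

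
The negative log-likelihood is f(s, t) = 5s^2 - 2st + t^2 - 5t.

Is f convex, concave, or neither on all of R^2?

convex

f is quadratic, so its Hessian is the constant matrix H = [[10, -2], [-2, 2]].
det(H) = 16, tr(H) = 12.
det(H) > 0 and tr(H) > 0, so H is positive definite everywhere: convex.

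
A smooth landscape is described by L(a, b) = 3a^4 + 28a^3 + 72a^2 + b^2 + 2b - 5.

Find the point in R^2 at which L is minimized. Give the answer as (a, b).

L(a,b) separates as P(a) + Q(b) − 5, so its minimum is min P + min Q − 5.
P'(a) = 12a(a + 3)(a + 4) vanishes at a ∈ {-4, -3, 0}; Q'(b) = 2b + 2 vanishes at b ∈ {-1}.
Local minima of P (where P''>0): P(-4)=128, P(0)=0. Local minima of Q: Q(-1)=-1.
So the global minimum of L is P(0) + Q(-1) − 5 = 0 − 1 − 5 = -6, attained at (0, -1).

(0, -1)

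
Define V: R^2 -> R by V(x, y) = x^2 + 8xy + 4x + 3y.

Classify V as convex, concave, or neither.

neither

V is quadratic, so its Hessian is the constant matrix H = [[2, 8], [8, 0]].
det(H) = -64, tr(H) = 2.
det(H) < 0, so H is indefinite: neither convex nor concave.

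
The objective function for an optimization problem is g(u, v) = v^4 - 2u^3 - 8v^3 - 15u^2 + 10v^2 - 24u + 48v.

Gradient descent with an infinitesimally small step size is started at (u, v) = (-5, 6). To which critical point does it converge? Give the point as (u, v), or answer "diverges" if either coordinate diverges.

(-4, 4)

g is separable, so gradient descent decouples: u follows -∂g/∂u, v follows -∂g/∂v.
∂g/∂u = -6(u + 1)(u + 4); at u=-5 this is -24, so u increases.
∂g/∂v = 4(v - 4)(v - 3)(v + 1); at v=6 this is 168, so v decreases.
u converges to its nearest critical value -4 (a local min of the u-part); v converges to 4. The iterate converges to (-4, 4).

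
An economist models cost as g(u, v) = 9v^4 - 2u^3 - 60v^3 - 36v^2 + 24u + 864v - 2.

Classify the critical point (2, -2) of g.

saddle point

The mixed partial ∂²g/∂u∂v is 0, so the Hessian at any point is diag(g_uu, g_vv) = diag(-12u, 36(3v^2 - 10v - 2)).
At (2, -2): H = diag(-24, 1080).
The eigenvalues have opposite signs, so H is indefinite: a saddle point.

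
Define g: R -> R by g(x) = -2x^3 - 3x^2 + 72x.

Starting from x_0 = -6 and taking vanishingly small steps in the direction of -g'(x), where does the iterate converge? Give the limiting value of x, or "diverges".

g'(x) = -6(x - 3)(x + 4), so g'(-6) = -108.
Gradient descent moves in the -g' direction, i.e. x is increasing.
The nearest critical point in that direction is x = -4, where g'' = 42 > 0 (a local minimum). The iterate converges there.

-4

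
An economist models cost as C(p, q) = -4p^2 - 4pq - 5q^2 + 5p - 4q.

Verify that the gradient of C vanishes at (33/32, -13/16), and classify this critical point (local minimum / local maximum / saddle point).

local maximum

∇C = (-8p - 4q + 5, -4p - 10q - 4); substituting (33/32, -13/16) gives ∇C = (0, 0), so (33/32, -13/16) is indeed a critical point.
The Hessian of C is constant: H = [[-8, -4], [-4, -10]].
det(H) = (-8)·(-10) − (-4)² = 64.
det(H) > 0 and tr(H) = -18 < 0, so H is negative definite and the point is a local maximum.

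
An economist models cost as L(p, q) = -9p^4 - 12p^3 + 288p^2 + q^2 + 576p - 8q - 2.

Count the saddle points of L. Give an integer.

2

L separates as a function of p plus a function of q, so ∇L=0 decouples.
∂L/∂p = -36(p - 4)(p + 1)(p + 4) = 0 at p ∈ {-4, -1, 4}; ∂L/∂q = 2(q - 4) = 0 at q ∈ {4}.
The Hessian is diagonal: diag(L_pp, L_qq). Second derivatives: L_pp(-4)=-864, L_pp(-1)=540, L_pp(4)=-1440; L_qq(4)=2.
Saddle points occur where the two diagonal entries have opposite signs: (-4, 4), (4, 4). Count: 2.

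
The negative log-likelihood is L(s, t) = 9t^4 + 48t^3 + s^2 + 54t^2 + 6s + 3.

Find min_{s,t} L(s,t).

-87

L(s,t) separates as P(s) + Q(t) + 3, so its minimum is min P + min Q + 3.
P'(s) = 2s + 6 vanishes at s ∈ {-3}; Q'(t) = 36t(t + 1)(t + 3) vanishes at t ∈ {-3, -1, 0}.
Local minima of P (where P''>0): P(-3)=-9. Local minima of Q: Q(-3)=-81, Q(0)=0.
So the global minimum of L is P(-3) + Q(-3) + 3 = -9 − 81 + 3 = -87, attained at (-3, -3).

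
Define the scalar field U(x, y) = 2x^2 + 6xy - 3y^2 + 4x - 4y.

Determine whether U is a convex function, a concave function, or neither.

neither

U is quadratic, so its Hessian is the constant matrix H = [[4, 6], [6, -6]].
det(H) = -60, tr(H) = -2.
det(H) < 0, so H is indefinite: neither convex nor concave.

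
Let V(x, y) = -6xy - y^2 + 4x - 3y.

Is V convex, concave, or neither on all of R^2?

V is quadratic, so its Hessian is the constant matrix H = [[0, -6], [-6, -2]].
det(H) = -36, tr(H) = -2.
det(H) < 0, so H is indefinite: neither convex nor concave.

neither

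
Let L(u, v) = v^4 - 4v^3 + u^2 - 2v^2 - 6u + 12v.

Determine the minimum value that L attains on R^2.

-18

L(u,v) separates as P(u) + Q(v), so its minimum is min P + min Q.
P'(u) = 2u - 6 vanishes at u ∈ {3}; Q'(v) = 4(v - 3)(v - 1)(v + 1) vanishes at v ∈ {-1, 1, 3}.
Local minima of P (where P''>0): P(3)=-9. Local minima of Q: Q(-1)=-9, Q(3)=-9.
So the global minimum of L is P(3) + Q(-1) = -9 − 9 = -18, attained at (3, -1).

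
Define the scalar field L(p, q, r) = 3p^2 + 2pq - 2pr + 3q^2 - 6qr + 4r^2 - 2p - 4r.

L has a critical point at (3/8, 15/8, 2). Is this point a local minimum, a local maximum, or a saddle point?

local minimum

The Hessian is constant: H = [[6, 2, -2], [2, 6, -6], [-2, -6, 8]].
Leading principal minors: Δ₁ = 6, Δ₂ = 32, Δ₃ = 64.
All leading minors are positive, so H is positive definite: a local minimum.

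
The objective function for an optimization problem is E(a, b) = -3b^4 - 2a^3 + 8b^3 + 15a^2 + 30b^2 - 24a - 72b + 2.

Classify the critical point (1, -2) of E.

saddle point

The mixed partial ∂²E/∂a∂b is 0, so the Hessian at any point is diag(E_aa, E_bb) = diag(6(-2a + 5), 12(-3b^2 + 4b + 5)).
At (1, -2): H = diag(18, -180).
The eigenvalues have opposite signs, so H is indefinite: a saddle point.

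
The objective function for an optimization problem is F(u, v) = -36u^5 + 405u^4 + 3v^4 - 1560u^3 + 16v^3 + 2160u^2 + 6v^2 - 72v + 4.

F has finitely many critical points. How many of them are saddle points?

6

F separates as a function of u plus a function of v, so ∇F=0 decouples.
∂F/∂u = -180u(u - 4)(u - 3)(u - 2) = 0 at u ∈ {0, 2, 3, 4}; ∂F/∂v = 12(v - 1)(v + 2)(v + 3) = 0 at v ∈ {-3, -2, 1}.
The Hessian is diagonal: diag(F_uu, F_vv). Second derivatives: F_uu(0)=4320, F_uu(2)=-720, F_uu(3)=540, F_uu(4)=-1440; F_vv(-3)=48, F_vv(-2)=-36, F_vv(1)=144.
Saddle points occur where the two diagonal entries have opposite signs: (0, -2), (2, -3), (2, 1), (3, -2), (4, -3), (4, 1). Count: 6.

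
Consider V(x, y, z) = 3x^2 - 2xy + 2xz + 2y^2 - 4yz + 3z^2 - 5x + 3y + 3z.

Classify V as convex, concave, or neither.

convex

V is quadratic, so its Hessian is the constant matrix H = [[6, -2, 2], [-2, 4, -4], [2, -4, 6]].
Leading principal minors: 6, 20, 40.
All positive ⇒ H ≻ 0 ⇒ convex.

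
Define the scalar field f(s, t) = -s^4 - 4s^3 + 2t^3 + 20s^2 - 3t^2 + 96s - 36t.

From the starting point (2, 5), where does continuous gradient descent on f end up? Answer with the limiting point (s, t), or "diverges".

f is separable, so gradient descent decouples: s follows -∂f/∂s, t follows -∂f/∂t.
∂f/∂s = -4(s - 3)(s + 2)(s + 4); at s=2 this is 96, so s decreases.
∂f/∂t = 6(t - 3)(t + 2); at t=5 this is 84, so t decreases.
s converges to its nearest critical value -2 (a local min of the s-part); t converges to 3. The iterate converges to (-2, 3).

(-2, 3)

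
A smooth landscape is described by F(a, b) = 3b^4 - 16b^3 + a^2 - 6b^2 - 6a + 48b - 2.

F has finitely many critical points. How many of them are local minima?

F separates as a function of a plus a function of b, so ∇F=0 decouples.
∂F/∂a = 2(a - 3) = 0 at a ∈ {3}; ∂F/∂b = 12(b - 4)(b - 1)(b + 1) = 0 at b ∈ {-1, 1, 4}.
The Hessian is diagonal: diag(F_aa, F_bb). Second derivatives: F_aa(3)=2; F_bb(-1)=120, F_bb(1)=-72, F_bb(4)=180.
Local minima occur where both diagonal entries positive: (3, -1), (3, 4). Count: 2.

2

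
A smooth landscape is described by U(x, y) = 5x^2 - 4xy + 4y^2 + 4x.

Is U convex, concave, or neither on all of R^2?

U is quadratic, so its Hessian is the constant matrix H = [[10, -4], [-4, 8]].
det(H) = 64, tr(H) = 18.
det(H) > 0 and tr(H) > 0, so H is positive definite everywhere: convex.

convex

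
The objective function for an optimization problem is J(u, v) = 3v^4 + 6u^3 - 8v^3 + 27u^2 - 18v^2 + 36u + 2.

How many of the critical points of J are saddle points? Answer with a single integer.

J separates as a function of u plus a function of v, so ∇J=0 decouples.
∂J/∂u = 18(u + 1)(u + 2) = 0 at u ∈ {-2, -1}; ∂J/∂v = 12v(v - 3)(v + 1) = 0 at v ∈ {-1, 0, 3}.
The Hessian is diagonal: diag(J_uu, J_vv). Second derivatives: J_uu(-2)=-18, J_uu(-1)=18; J_vv(-1)=48, J_vv(0)=-36, J_vv(3)=144.
Saddle points occur where the two diagonal entries have opposite signs: (-2, -1), (-2, 3), (-1, 0). Count: 3.

3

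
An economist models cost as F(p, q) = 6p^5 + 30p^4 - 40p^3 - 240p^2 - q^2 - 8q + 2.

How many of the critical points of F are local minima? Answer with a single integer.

F separates as a function of p plus a function of q, so ∇F=0 decouples.
∂F/∂p = 30p(p - 2)(p + 2)(p + 4) = 0 at p ∈ {-4, -2, 0, 2}; ∂F/∂q = -2(q + 4) = 0 at q ∈ {-4}.
The Hessian is diagonal: diag(F_pp, F_qq). Second derivatives: F_pp(-4)=-1440, F_pp(-2)=480, F_pp(0)=-480, F_pp(2)=1440; F_qq(-4)=-2.
Local minima occur where both diagonal entries positive: none. Count: 0.

0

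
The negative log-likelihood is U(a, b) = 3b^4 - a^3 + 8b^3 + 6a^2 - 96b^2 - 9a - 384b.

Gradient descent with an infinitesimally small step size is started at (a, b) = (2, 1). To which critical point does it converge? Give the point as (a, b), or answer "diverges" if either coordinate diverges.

(1, 4)

U is separable, so gradient descent decouples: a follows -∂U/∂a, b follows -∂U/∂b.
∂U/∂a = -3(a - 3)(a - 1); at a=2 this is 3, so a decreases.
∂U/∂b = 12(b - 4)(b + 2)(b + 4); at b=1 this is -540, so b increases.
a converges to its nearest critical value 1 (a local min of the a-part); b converges to 4. The iterate converges to (1, 4).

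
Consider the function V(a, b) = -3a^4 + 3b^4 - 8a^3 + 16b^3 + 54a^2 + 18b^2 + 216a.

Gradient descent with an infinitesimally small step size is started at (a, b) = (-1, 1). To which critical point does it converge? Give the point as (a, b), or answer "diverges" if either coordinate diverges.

V is separable, so gradient descent decouples: a follows -∂V/∂a, b follows -∂V/∂b.
∂V/∂a = -12(a - 3)(a + 2)(a + 3); at a=-1 this is 96, so a decreases.
∂V/∂b = 12b(b + 1)(b + 3); at b=1 this is 96, so b decreases.
a converges to its nearest critical value -2 (a local min of the a-part); b converges to 0. The iterate converges to (-2, 0).

(-2, 0)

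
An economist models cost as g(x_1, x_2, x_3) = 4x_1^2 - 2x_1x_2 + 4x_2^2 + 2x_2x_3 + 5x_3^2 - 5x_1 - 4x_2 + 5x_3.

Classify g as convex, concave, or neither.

g is quadratic, so its Hessian is the constant matrix H = [[8, -2, 0], [-2, 8, 2], [0, 2, 10]].
Leading principal minors: 8, 60, 568.
All positive ⇒ H ≻ 0 ⇒ convex.

convex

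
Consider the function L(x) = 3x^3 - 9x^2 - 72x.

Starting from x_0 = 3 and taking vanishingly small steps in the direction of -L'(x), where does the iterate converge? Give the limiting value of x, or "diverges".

L'(x) = 9(x - 4)(x + 2), so L'(3) = -45.
Gradient descent moves in the -L' direction, i.e. x is increasing.
The nearest critical point in that direction is x = 4, where L'' = 54 > 0 (a local minimum). The iterate converges there.

4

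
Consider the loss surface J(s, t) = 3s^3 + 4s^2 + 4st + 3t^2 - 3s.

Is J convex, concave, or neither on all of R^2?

neither

The term 3s^3 is cubic, so the Hessian is not constant.
∂²J/∂s² = 18s + 8, which takes both signs as s varies (negative for sufficiently negative s). A diagonal entry of the Hessian changing sign means the Hessian is neither positive- nor negative-semidefinite on all of R^2.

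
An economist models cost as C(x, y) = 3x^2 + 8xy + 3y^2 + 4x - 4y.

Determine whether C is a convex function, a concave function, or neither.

C is quadratic, so its Hessian is the constant matrix H = [[6, 8], [8, 6]].
det(H) = -28, tr(H) = 12.
det(H) < 0, so H is indefinite: neither convex nor concave.

neither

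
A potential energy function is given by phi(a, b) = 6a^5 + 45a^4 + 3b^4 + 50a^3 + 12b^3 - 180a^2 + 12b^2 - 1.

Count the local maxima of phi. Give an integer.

2

phi separates as a function of a plus a function of b, so ∇phi=0 decouples.
∂phi/∂a = 30a(a - 1)(a + 3)(a + 4) = 0 at a ∈ {-4, -3, 0, 1}; ∂phi/∂b = 12b(b + 1)(b + 2) = 0 at b ∈ {-2, -1, 0}.
The Hessian is diagonal: diag(phi_aa, phi_bb). Second derivatives: phi_aa(-4)=-600, phi_aa(-3)=360, phi_aa(0)=-360, phi_aa(1)=600; phi_bb(-2)=24, phi_bb(-1)=-12, phi_bb(0)=24.
Local maxima occur where both diagonal entries negative: (-4, -1), (0, -1). Count: 2.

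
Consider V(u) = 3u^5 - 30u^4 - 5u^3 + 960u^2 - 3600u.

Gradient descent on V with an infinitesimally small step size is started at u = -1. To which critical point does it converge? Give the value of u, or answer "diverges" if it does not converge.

3

V'(u) = 15(u - 5)(u - 4)(u - 3)(u + 4), so V'(-1) = -5400.
Gradient descent moves in the -V' direction, i.e. u is increasing.
The nearest critical point in that direction is u = 3, where V'' = 210 > 0 (a local minimum). The iterate converges there.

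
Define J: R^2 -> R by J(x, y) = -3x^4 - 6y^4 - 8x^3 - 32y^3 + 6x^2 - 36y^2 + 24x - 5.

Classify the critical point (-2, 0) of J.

The mixed partial ∂²J/∂x∂y is 0, so the Hessian at any point is diag(J_xx, J_yy) = diag(12(-3x^2 - 4x + 1), -24(3y^2 + 8y + 3)).
At (-2, 0): H = diag(-36, -72).
Both eigenvalues are negative, so H is negative definite: a local maximum.

local maximum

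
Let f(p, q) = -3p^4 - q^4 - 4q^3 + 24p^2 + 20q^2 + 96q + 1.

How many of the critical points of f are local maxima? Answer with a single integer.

f separates as a function of p plus a function of q, so ∇f=0 decouples.
∂f/∂p = -12p(p - 2)(p + 2) = 0 at p ∈ {-2, 0, 2}; ∂f/∂q = -4(q - 3)(q + 2)(q + 4) = 0 at q ∈ {-4, -2, 3}.
The Hessian is diagonal: diag(f_pp, f_qq). Second derivatives: f_pp(-2)=-96, f_pp(0)=48, f_pp(2)=-96; f_qq(-4)=-56, f_qq(-2)=40, f_qq(3)=-140.
Local maxima occur where both diagonal entries negative: (-2, -4), (-2, 3), (2, -4), (2, 3). Count: 4.

4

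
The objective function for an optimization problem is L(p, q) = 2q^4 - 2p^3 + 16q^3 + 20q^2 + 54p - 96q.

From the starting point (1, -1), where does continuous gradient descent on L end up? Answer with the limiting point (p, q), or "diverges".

L is separable, so gradient descent decouples: p follows -∂L/∂p, q follows -∂L/∂q.
∂L/∂p = -6(p - 3)(p + 3); at p=1 this is 48, so p decreases.
∂L/∂q = 8(q - 1)(q + 3)(q + 4); at q=-1 this is -96, so q increases.
p converges to its nearest critical value -3 (a local min of the p-part); q converges to 1. The iterate converges to (-3, 1).

(-3, 1)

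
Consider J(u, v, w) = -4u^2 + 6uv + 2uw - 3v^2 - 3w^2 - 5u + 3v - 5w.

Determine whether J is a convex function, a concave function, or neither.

J is quadratic, so its Hessian is the constant matrix H = [[-8, 6, 2], [6, -6, 0], [2, 0, -6]].
Leading principal minors: -8, 12, -48.
Signs alternate −, +, − ⇒ H ≺ 0 ⇒ concave.

concave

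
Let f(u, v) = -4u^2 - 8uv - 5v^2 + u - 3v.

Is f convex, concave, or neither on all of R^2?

concave

f is quadratic, so its Hessian is the constant matrix H = [[-8, -8], [-8, -10]].
det(H) = 16, tr(H) = -18.
det(H) > 0 and tr(H) < 0, so H is negative definite everywhere: concave.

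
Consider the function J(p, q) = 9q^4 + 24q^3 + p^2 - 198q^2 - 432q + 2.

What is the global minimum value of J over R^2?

-1699

J(p,q) separates as A(p) + B(q) + 2, so its minimum is min A + min B + 2.
A'(p) = 2p vanishes at p ∈ {0}; B'(q) = 36(q - 3)(q + 1)(q + 4) vanishes at q ∈ {-4, -1, 3}.
Local minima of A (where A''>0): A(0)=0. Local minima of B: B(-4)=-672, B(3)=-1701.
So the global minimum of J is A(0) + B(3) + 2 = 0 − 1701 + 2 = -1699, attained at (0, 3).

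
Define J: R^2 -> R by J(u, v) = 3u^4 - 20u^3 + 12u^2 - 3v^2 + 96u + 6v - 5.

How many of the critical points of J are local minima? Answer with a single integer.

J separates as a function of u plus a function of v, so ∇J=0 decouples.
∂J/∂u = 12(u - 4)(u - 2)(u + 1) = 0 at u ∈ {-1, 2, 4}; ∂J/∂v = -6(v - 1) = 0 at v ∈ {1}.
The Hessian is diagonal: diag(J_uu, J_vv). Second derivatives: J_uu(-1)=180, J_uu(2)=-72, J_uu(4)=120; J_vv(1)=-6.
Local minima occur where both diagonal entries positive: none. Count: 0.

0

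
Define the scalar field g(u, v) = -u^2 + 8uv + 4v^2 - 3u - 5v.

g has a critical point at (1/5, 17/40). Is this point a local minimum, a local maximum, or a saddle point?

saddle point

The Hessian of g is constant: H = [[-2, 8], [8, 8]].
det(H) = (-2)·8 − 8² = -80.
Since det(H) < 0, H is indefinite and the critical point is a saddle point.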